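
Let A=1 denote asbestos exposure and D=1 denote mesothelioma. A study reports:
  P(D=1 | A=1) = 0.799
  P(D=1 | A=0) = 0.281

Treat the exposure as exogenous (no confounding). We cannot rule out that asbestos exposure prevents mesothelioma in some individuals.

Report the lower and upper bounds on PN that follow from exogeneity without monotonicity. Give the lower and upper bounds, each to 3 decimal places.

Let p₁ = 0.799, p₀ = 0.281.
Under exogeneity alone the bounds on PN are max{0,(p₁−p₀)/p₁} ≤ PN ≤ min{1,(1−p₀)/p₁}.
  lower = (p₁ − p₀)/p₁ = 0.518 / 0.799 ≈ 0.6483
  upper = min{1, (1 − p₀)/p₁} = 0.719 / 0.799 ≈ 0.8999

0.648 ≤ PN ≤ 0.900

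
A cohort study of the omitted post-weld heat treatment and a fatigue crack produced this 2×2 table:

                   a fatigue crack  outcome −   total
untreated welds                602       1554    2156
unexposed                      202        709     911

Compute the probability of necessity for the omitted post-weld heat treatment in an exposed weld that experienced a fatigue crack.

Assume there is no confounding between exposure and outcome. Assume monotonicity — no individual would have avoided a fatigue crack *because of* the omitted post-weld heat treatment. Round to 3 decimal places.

PN ≈ 0.206

p₁ = P(outcome | exposed) = 602/2156 = 0.27922
p₀ = P(outcome | unexposed) = 202/911 = 0.22173
Under exogeneity and monotonicity, PN = (p₁ − p₀)/p₁.
PN = (0.27922 − 0.22173) / 0.27922 ≈ 0.2059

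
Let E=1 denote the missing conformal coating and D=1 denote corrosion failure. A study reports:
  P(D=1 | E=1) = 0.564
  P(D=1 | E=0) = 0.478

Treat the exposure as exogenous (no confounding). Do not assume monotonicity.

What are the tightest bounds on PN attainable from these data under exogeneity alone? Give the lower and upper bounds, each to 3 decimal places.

0.152 ≤ PN ≤ 0.926

Let p₁ = 0.564, p₀ = 0.478.
Under exogeneity alone the bounds on PN are max{0,(p₁−p₀)/p₁} ≤ PN ≤ min{1,(1−p₀)/p₁}.
  lower = (p₁ − p₀)/p₁ = 0.086 / 0.564 ≈ 0.1525
  upper = min{1, (1 − p₀)/p₁} = 0.522 / 0.564 ≈ 0.9255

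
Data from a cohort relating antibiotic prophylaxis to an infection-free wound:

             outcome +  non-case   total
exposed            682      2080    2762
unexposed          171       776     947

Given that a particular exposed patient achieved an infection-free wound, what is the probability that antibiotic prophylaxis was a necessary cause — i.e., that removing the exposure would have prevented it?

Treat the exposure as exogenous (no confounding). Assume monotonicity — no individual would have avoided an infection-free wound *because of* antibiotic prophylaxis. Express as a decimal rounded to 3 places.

p₁ = P(outcome | exposed) = 682/2762 = 0.24692
p₀ = P(outcome | unexposed) = 171/947 = 0.18057
Under exogeneity and monotonicity, PN = (p₁ − p₀) / p₁.
PN = (0.24692 − 0.18057) / 0.24692 = 0.066352 / 0.24692 ≈ 0.2687

PN ≈ 0.269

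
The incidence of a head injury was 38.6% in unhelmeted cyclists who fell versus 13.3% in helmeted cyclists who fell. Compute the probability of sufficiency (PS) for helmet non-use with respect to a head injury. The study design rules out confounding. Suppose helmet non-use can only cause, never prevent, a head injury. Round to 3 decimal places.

PS ≈ 0.292

p₁ = 0.386, p₀ = 0.133.
Under exogeneity and monotonicity, PS = (p₁ − p₀) / (1 − p₀).
PS = (0.386 − 0.133) / (1 − 0.133) = 0.253 / 0.867 ≈ 0.2918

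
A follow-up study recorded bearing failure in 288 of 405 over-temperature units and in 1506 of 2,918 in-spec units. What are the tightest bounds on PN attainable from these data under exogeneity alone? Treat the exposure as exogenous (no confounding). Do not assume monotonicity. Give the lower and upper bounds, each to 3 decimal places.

0.274 ≤ PN ≤ 0.680

p₁ = P(outcome | exposed) = 288/405 = 0.71111
p₀ = P(outcome | unexposed) = 1506/2918 = 0.51611
Under exogeneity alone the bounds on PN are max{0,(p₁−p₀)/p₁} ≤ PN ≤ min{1,(1−p₀)/p₁}.
  lower = (p₁ − p₀)/p₁ = 0.195 / 0.71111 ≈ 0.2742
  upper = min{1, (1 − p₀)/p₁} = 0.48389 / 0.71111 ≈ 0.6805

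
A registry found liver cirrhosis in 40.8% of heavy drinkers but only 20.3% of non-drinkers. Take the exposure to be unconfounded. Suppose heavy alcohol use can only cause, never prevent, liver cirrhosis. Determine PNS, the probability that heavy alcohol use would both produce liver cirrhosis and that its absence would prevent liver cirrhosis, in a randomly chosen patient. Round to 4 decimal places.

PNS ≈ 0.2050

p₁ = 0.408, p₀ = 0.203.
Under exogeneity and monotonicity, PNS = p₁ − p₀.
PNS = 0.408 − 0.203 = 0.205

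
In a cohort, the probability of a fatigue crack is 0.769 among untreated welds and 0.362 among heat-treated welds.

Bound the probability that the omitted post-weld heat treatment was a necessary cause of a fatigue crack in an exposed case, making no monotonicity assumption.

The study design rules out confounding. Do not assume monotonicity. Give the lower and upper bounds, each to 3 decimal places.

0.529 ≤ PN ≤ 0.830

Let p₁ = 0.769, p₀ = 0.362.
Under exogeneity alone the bounds on PN are max{0,(p₁−p₀)/p₁} ≤ PN ≤ min{1,(1−p₀)/p₁}.
  lower = (p₁ − p₀)/p₁ = 0.407 / 0.769 ≈ 0.5293
  upper = min{1, (1 − p₀)/p₁} = 0.638 / 0.769 ≈ 0.8296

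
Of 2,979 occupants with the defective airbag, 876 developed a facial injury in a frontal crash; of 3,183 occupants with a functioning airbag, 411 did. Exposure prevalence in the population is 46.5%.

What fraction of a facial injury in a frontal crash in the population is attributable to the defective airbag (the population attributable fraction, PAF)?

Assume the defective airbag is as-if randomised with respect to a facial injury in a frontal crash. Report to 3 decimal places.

p₁ = P(outcome | exposed) = 876/2979 = 0.29406
p₀ = P(outcome | unexposed) = 411/3183 = 0.12912
Overall risk P(Y=1) = π·p₁ + (1−π)·p₀ = 0.465×0.29406 + 0.535×0.12912 = 0.20582.
Under exogeneity, PAF = [P(Y=1) − p₀] / P(Y=1).
PAF = (0.20582 − 0.12912) / 0.20582 ≈ 0.3726

PAF ≈ 0.373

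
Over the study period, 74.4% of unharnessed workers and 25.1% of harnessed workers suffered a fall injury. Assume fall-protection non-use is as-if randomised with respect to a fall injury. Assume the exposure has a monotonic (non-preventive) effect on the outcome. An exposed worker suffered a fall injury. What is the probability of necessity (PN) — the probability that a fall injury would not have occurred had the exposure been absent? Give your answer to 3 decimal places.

PN ≈ 0.663

p₁ = 0.744, p₀ = 0.251.
Under exogeneity and monotonicity, PN = (p₁ − p₀) / p₁.
PN = (0.744 − 0.251) / 0.744 = 0.493 / 0.744 ≈ 0.6626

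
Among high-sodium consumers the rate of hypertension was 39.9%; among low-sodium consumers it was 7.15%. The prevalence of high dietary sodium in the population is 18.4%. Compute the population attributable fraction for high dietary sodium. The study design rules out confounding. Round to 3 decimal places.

p₁ = 0.399, p₀ = 0.0715.
Overall risk P(Y=1) = π·p₁ + (1−π)·p₀ = 0.184×0.399 + 0.816×0.0715 = 0.13176.
Under exogeneity, PAF = [P(Y=1) − p₀] / P(Y=1).
PAF = (0.13176 − 0.0715) / 0.13176 ≈ 0.4573

PAF ≈ 0.457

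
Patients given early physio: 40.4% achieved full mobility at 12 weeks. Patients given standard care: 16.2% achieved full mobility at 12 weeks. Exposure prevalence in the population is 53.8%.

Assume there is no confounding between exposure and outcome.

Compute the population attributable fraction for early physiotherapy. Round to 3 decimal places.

PAF ≈ 0.446

p₁ = 0.404, p₀ = 0.162.
Overall risk P(Y=1) = π·p₁ + (1−π)·p₀ = 0.538×0.404 + 0.462×0.162 = 0.2922.
Under exogeneity, PAF = [P(Y=1) − p₀] / P(Y=1).
PAF = (0.2922 − 0.162) / 0.2922 ≈ 0.4456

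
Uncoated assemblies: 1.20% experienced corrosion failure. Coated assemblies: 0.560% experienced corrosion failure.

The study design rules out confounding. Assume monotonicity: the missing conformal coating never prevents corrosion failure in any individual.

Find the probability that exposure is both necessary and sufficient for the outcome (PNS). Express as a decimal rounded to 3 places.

PNS ≈ 0.006

p₁ = 0.012, p₀ = 0.0056.
Under exogeneity and monotonicity, PNS = p₁ − p₀.
PNS = 0.012 − 0.0056 = 0.0064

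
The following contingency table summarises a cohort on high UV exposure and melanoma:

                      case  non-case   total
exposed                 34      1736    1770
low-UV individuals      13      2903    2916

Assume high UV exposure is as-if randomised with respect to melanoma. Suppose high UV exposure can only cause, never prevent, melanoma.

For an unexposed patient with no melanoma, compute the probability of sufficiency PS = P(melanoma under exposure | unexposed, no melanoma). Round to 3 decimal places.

p₁ = P(outcome | exposed) = 34/1770 = 0.019209
p₀ = P(outcome | unexposed) = 13/2916 = 0.0044582
Under exogeneity and monotonicity, PS = (p₁ − p₀) / (1 − p₀).
PS = (0.019209 − 0.0044582) / (1 − 0.0044582) = 0.014751 / 0.99554 ≈ 0.0148

PS ≈ 0.015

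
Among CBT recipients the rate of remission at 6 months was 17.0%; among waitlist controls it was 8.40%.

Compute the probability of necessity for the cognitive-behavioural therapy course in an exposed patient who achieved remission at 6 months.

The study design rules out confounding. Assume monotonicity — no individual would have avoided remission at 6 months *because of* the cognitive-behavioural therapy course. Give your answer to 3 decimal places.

p₁ = 0.17, p₀ = 0.084.
Under exogeneity and monotonicity, PN = (p₁ − p₀) / p₁.
PN = (0.17 − 0.084) / 0.17 = 0.086 / 0.17 ≈ 0.5059

PN ≈ 0.506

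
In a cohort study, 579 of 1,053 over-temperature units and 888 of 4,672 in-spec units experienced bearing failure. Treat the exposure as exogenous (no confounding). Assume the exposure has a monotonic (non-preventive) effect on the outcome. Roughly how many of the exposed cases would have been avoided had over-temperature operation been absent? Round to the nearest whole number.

p₁ = P(outcome | exposed) = 579/1053 = 0.54986
p₀ = P(outcome | unexposed) = 888/4672 = 0.19007
PN = (p₁ − p₀)/p₁ = (0.54986 − 0.19007) / 0.54986 ≈ 0.65433.
Attributable cases ≈ PN × (exposed cases) = 0.65433 × 579 ≈ 378.86.

about 379 cases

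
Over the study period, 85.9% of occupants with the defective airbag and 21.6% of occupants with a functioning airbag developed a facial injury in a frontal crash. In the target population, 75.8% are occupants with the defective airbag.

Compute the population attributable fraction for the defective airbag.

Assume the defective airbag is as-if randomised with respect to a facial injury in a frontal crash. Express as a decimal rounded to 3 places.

PAF ≈ 0.693

p₁ = 0.859, p₀ = 0.216.
Overall risk P(Y=1) = π·p₁ + (1−π)·p₀ = 0.758×0.859 + 0.242×0.216 = 0.70339.
Under exogeneity, PAF = [P(Y=1) − p₀] / P(Y=1).
PAF = (0.70339 − 0.216) / 0.70339 ≈ 0.6929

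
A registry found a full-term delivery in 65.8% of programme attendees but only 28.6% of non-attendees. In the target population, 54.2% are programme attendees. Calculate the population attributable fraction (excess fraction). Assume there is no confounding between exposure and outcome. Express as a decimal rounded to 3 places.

PAF ≈ 0.413

p₁ = 0.658, p₀ = 0.286.
Overall risk P(Y=1) = π·p₁ + (1−π)·p₀ = 0.542×0.658 + 0.458×0.286 = 0.48762.
Under exogeneity, PAF = [P(Y=1) − p₀] / P(Y=1).
PAF = (0.48762 − 0.286) / 0.48762 ≈ 0.4135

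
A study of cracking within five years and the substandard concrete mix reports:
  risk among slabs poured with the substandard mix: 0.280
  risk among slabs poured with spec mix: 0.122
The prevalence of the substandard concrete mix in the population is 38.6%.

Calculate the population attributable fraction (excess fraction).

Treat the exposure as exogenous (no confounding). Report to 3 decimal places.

PAF ≈ 0.333

Let p₁ = 0.28, p₀ = 0.122.
Overall risk P(Y=1) = π·p₁ + (1−π)·p₀ = 0.386×0.28 + 0.614×0.122 = 0.18299.
Under exogeneity, PAF = [P(Y=1) − p₀] / P(Y=1).
PAF = (0.18299 − 0.122) / 0.18299 ≈ 0.3333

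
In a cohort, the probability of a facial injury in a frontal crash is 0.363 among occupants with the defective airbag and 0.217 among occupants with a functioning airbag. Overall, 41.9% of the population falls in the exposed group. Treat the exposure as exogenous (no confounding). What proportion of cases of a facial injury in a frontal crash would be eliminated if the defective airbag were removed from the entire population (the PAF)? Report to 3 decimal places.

Let p₁ = 0.363, p₀ = 0.217.
Overall risk P(Y=1) = π·p₁ + (1−π)·p₀ = 0.419×0.363 + 0.581×0.217 = 0.27817.
Under exogeneity, PAF = [P(Y=1) − p₀] / P(Y=1).
PAF = (0.27817 − 0.217) / 0.27817 ≈ 0.2199

PAF ≈ 0.220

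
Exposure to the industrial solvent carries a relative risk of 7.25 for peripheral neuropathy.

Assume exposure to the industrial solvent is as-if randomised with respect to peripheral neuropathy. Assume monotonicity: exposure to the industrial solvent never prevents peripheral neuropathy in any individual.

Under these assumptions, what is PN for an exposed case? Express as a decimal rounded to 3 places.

Under exogeneity and monotonicity, PN = (RR − 1) / RR = 1 − 1/RR.
PN = (7.25 − 1) / 7.25 = 6.25 / 7.25 ≈ 0.8621

PN ≈ 0.862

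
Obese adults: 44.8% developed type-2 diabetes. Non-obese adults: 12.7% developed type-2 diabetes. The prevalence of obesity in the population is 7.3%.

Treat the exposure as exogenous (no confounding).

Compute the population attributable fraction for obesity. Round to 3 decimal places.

p₁ = 0.448, p₀ = 0.127.
Overall risk P(Y=1) = π·p₁ + (1−π)·p₀ = 0.073×0.448 + 0.927×0.127 = 0.15043.
Under exogeneity, PAF = [P(Y=1) − p₀] / P(Y=1).
PAF = (0.15043 − 0.127) / 0.15043 ≈ 0.1558

PAF ≈ 0.156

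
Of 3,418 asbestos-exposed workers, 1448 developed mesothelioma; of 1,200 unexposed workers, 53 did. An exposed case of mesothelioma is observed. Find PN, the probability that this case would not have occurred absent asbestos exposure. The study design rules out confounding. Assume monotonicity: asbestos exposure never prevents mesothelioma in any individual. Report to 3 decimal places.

p₁ = P(outcome | exposed) = 1448/3418 = 0.42364
p₀ = P(outcome | unexposed) = 53/1200 = 0.044167
Under exogeneity and monotonicity, PN = (p₁ − p₀) / p₁.
PN = (0.42364 − 0.044167) / 0.42364 = 0.37947 / 0.42364 ≈ 0.8957

PN ≈ 0.896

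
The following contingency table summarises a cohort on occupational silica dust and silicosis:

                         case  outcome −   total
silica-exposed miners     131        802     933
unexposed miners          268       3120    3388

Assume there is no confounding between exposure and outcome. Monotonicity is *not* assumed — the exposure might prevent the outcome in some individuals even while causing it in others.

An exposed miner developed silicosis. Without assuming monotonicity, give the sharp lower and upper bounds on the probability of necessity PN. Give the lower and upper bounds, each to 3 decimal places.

p₁ = P(outcome | exposed) = 131/933 = 0.14041
p₀ = P(outcome | unexposed) = 268/3388 = 0.079103
Under exogeneity alone the bounds on PN are max{0,(p₁−p₀)/p₁} ≤ PN ≤ min{1,(1−p₀)/p₁}.
  lower = (p₁ − p₀)/p₁ = 0.061305 / 0.14041 ≈ 0.4366
  upper = min{1, (1 − p₀)/p₁} = 0.9209 / 0.14041 ≈ 6.5588 → capped at 1

0.437 ≤ PN ≤ 1.000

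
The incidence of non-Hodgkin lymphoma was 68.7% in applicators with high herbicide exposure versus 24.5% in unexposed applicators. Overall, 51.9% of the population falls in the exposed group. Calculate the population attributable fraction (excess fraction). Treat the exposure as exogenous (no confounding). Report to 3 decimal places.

p₁ = 0.687, p₀ = 0.245.
Overall risk P(Y=1) = π·p₁ + (1−π)·p₀ = 0.519×0.687 + 0.481×0.245 = 0.4744.
Under exogeneity, PAF = [P(Y=1) − p₀] / P(Y=1).
PAF = (0.4744 − 0.245) / 0.4744 ≈ 0.4836

PAF ≈ 0.484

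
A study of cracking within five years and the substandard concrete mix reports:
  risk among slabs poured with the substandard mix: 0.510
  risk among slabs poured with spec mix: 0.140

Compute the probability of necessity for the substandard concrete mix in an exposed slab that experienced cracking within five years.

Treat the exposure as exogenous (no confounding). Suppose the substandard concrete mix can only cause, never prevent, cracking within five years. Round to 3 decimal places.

PN ≈ 0.725

Let p₁ = 0.51, p₀ = 0.14.
Under exogeneity and monotonicity, PN = (p₁ − p₀) / p₁.
PN = (0.51 − 0.14) / 0.51 = 0.37 / 0.51 ≈ 0.7255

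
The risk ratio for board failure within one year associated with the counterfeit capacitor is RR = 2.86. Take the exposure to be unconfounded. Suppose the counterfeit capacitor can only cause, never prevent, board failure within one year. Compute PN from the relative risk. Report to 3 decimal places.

Under exogeneity and monotonicity, PN = (RR − 1) / RR = 1 − 1/RR.
PN = (2.86 − 1) / 2.86 = 1.86 / 2.86 ≈ 0.6503

PN ≈ 0.650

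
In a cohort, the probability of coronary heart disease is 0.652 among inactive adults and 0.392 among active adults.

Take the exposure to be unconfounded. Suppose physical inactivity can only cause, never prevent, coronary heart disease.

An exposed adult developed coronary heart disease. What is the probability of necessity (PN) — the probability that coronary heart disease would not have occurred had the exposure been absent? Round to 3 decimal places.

PN ≈ 0.399

Let p₁ = 0.652, p₀ = 0.392.
Under exogeneity and monotonicity, PN = (p₁ − p₀) / p₁.
PN = (0.652 − 0.392) / 0.652 = 0.26 / 0.652 ≈ 0.3988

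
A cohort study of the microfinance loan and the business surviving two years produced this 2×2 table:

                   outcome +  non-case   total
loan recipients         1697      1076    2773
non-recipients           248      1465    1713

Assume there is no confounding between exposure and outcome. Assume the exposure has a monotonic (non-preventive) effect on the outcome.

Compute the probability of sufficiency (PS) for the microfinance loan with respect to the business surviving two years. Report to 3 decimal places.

PS ≈ 0.546

p₁ = P(outcome | exposed) = 1697/2773 = 0.61197
p₀ = P(outcome | unexposed) = 248/1713 = 0.14478
Under exogeneity and monotonicity, PS = (p₁ − p₀)/(1 − p₀).
PS = (0.61197 − 0.14478) / 0.85522 ≈ 0.5463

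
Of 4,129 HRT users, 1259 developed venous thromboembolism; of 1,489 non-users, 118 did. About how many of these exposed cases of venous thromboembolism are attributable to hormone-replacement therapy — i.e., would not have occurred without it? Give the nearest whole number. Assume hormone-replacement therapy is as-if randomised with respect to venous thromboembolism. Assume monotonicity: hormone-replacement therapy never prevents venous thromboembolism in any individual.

p₁ = P(outcome | exposed) = 1259/4129 = 0.30492
p₀ = P(outcome | unexposed) = 118/1489 = 0.079248
PN = (p₁ − p₀)/p₁ = (0.30492 − 0.079248) / 0.30492 ≈ 0.74010.
Attributable cases ≈ PN × (exposed cases) = 0.74010 × 1259 ≈ 931.79.

about 932 cases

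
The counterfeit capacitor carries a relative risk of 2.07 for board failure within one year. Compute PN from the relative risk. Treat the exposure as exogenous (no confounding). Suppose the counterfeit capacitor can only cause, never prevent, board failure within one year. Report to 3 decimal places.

Under exogeneity and monotonicity, PN = (RR − 1) / RR = 1 − 1/RR.
PN = (2.07 − 1) / 2.07 = 1.07 / 2.07 ≈ 0.5169

PN ≈ 0.517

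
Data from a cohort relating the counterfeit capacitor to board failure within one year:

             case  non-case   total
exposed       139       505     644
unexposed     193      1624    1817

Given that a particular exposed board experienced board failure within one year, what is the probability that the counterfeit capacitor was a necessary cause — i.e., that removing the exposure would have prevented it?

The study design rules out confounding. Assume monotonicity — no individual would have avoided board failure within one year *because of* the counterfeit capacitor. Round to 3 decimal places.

p₁ = P(outcome | exposed) = 139/644 = 0.21584
p₀ = P(outcome | unexposed) = 193/1817 = 0.10622
Under exogeneity and monotonicity, PN = (p₁ − p₀) / p₁.
PN = (0.21584 − 0.10622) / 0.21584 = 0.10962 / 0.21584 ≈ 0.5079

PN ≈ 0.508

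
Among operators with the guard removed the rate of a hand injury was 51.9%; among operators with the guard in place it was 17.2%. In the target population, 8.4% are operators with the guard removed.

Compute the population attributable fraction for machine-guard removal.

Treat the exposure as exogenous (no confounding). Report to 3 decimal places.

p₁ = 0.519, p₀ = 0.172.
Overall risk P(Y=1) = π·p₁ + (1−π)·p₀ = 0.084×0.519 + 0.916×0.172 = 0.20115.
Under exogeneity, PAF = [P(Y=1) − p₀] / P(Y=1).
PAF = (0.20115 − 0.172) / 0.20115 ≈ 0.1449

PAF ≈ 0.145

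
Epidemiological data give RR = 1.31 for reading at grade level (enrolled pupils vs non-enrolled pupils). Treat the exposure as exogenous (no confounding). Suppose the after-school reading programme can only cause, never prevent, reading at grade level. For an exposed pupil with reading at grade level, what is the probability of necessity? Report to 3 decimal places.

Under exogeneity and monotonicity, PN = (RR − 1) / RR = 1 − 1/RR.
PN = (1.31 − 1) / 1.31 = 0.31 / 1.31 ≈ 0.2366

PN ≈ 0.237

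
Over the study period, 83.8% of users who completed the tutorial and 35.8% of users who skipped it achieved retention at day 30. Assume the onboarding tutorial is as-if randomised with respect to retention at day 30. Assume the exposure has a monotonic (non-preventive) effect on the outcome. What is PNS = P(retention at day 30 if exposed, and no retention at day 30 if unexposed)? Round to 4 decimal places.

PNS ≈ 0.4800

p₁ = 0.838, p₀ = 0.358.
Under exogeneity and monotonicity, PNS = p₁ − p₀.
PNS = 0.838 − 0.358 = 0.48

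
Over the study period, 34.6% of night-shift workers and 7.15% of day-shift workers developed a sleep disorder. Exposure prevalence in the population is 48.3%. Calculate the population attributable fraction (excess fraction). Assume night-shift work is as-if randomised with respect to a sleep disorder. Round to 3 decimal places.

PAF ≈ 0.650

p₁ = 0.346, p₀ = 0.0715.
Overall risk P(Y=1) = π·p₁ + (1−π)·p₀ = 0.483×0.346 + 0.517×0.0715 = 0.20408.
Under exogeneity, PAF = [P(Y=1) − p₀] / P(Y=1).
PAF = (0.20408 − 0.0715) / 0.20408 ≈ 0.6497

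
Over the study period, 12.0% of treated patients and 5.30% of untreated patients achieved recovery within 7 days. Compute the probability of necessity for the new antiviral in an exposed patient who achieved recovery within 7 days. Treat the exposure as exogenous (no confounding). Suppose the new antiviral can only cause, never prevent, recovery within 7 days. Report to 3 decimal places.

PN ≈ 0.558

p₁ = 0.12, p₀ = 0.053.
Under exogeneity and monotonicity, PN = (p₁ − p₀) / p₁.
PN = (0.12 − 0.053) / 0.12 = 0.067 / 0.12 ≈ 0.5583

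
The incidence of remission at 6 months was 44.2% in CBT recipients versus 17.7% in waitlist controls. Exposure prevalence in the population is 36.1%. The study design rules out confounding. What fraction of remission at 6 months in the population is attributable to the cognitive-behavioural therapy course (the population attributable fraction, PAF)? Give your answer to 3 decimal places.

PAF ≈ 0.351

p₁ = 0.442, p₀ = 0.177.
Overall risk P(Y=1) = π·p₁ + (1−π)·p₀ = 0.361×0.442 + 0.639×0.177 = 0.27266.
Under exogeneity, PAF = [P(Y=1) − p₀] / P(Y=1).
PAF = (0.27266 − 0.177) / 0.27266 ≈ 0.3509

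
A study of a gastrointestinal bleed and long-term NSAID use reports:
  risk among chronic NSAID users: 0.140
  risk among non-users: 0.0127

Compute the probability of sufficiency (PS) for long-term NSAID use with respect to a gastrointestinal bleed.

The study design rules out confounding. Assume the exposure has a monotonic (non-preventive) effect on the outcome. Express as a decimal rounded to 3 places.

PS ≈ 0.129

Let p₁ = 0.14, p₀ = 0.0127.
Under exogeneity and monotonicity, PS = (p₁ − p₀) / (1 − p₀).
PS = (0.14 − 0.0127) / (1 − 0.0127) = 0.1273 / 0.9873 ≈ 0.1289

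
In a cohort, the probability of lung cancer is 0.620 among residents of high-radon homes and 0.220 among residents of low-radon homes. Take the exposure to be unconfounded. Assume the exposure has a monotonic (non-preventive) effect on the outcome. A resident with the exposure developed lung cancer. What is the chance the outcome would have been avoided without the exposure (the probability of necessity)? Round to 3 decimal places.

PN ≈ 0.645

Let p₁ = 0.62, p₀ = 0.22.
Under exogeneity and monotonicity, PN = (p₁ − p₀) / p₁.
PN = (0.62 − 0.22) / 0.62 = 0.4 / 0.62 ≈ 0.6452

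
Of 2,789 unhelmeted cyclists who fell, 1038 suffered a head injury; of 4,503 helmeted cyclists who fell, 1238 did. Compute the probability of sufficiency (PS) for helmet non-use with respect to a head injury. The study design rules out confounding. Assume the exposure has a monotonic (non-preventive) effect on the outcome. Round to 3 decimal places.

p₁ = P(outcome | exposed) = 1038/2789 = 0.37218
p₀ = P(outcome | unexposed) = 1238/4503 = 0.27493
Under exogeneity and monotonicity, PS = (p₁ − p₀) / (1 − p₀).
PS = (0.37218 − 0.27493) / (1 − 0.27493) = 0.097249 / 0.72507 ≈ 0.1341

PS ≈ 0.134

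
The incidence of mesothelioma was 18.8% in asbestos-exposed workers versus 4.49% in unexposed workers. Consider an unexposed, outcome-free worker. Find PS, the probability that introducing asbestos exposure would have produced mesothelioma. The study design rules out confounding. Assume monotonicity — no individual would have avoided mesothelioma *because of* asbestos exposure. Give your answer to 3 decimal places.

PS ≈ 0.150

p₁ = 0.188, p₀ = 0.0449.
Under exogeneity and monotonicity, PS = (p₁ − p₀) / (1 − p₀).
PS = (0.188 − 0.0449) / (1 − 0.0449) = 0.1431 / 0.9551 ≈ 0.1498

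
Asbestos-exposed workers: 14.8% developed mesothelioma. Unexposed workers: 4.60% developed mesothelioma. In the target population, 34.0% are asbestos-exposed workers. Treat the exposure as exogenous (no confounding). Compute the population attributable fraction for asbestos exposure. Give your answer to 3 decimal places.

PAF ≈ 0.430

p₁ = 0.148, p₀ = 0.046.
Overall risk P(Y=1) = π·p₁ + (1−π)·p₀ = 0.34×0.148 + 0.66×0.046 = 0.08068.
Under exogeneity, PAF = [P(Y=1) − p₀] / P(Y=1).
PAF = (0.08068 − 0.046) / 0.08068 ≈ 0.4298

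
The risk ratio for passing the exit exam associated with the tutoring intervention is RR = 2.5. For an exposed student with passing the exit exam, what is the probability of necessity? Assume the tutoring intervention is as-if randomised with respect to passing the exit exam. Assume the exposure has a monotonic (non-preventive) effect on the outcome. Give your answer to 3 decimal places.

PN ≈ 0.600

Under exogeneity and monotonicity, PN = (RR − 1) / RR = 1 − 1/RR.
PN = (2.5 − 1) / 2.5 = 1.5 / 2.5 ≈ 0.6000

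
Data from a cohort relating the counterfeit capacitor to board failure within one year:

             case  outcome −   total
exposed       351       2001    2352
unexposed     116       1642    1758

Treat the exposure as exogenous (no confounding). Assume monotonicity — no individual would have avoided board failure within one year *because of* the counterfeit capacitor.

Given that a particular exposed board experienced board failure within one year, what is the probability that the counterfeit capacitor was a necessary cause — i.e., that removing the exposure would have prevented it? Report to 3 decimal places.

p₁ = P(outcome | exposed) = 351/2352 = 0.14923
p₀ = P(outcome | unexposed) = 116/1758 = 0.065984
Under exogeneity and monotonicity, PN = (p₁ − p₀)/p₁.
PN = (0.14923 − 0.065984) / 0.14923 ≈ 0.5579

PN ≈ 0.558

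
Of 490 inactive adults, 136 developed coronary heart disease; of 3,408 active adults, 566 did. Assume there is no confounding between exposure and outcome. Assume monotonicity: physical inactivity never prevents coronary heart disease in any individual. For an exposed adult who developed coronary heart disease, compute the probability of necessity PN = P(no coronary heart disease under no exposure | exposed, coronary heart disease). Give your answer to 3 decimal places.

p₁ = P(outcome | exposed) = 136/490 = 0.27755
p₀ = P(outcome | unexposed) = 566/3408 = 0.16608
Under exogeneity and monotonicity, PN = (p₁ − p₀) / p₁.
PN = (0.27755 − 0.16608) / 0.27755 = 0.11147 / 0.27755 ≈ 0.4016

PN ≈ 0.402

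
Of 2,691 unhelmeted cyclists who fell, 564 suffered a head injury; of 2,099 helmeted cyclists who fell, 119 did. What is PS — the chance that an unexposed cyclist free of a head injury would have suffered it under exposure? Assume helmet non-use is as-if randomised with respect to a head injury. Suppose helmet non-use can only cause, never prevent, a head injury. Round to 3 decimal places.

PS ≈ 0.162

p₁ = P(outcome | exposed) = 564/2691 = 0.20959
p₀ = P(outcome | unexposed) = 119/2099 = 0.056694
Under exogeneity and monotonicity, PS = (p₁ − p₀) / (1 − p₀).
PS = (0.20959 − 0.056694) / (1 − 0.056694) = 0.15289 / 0.94331 ≈ 0.1621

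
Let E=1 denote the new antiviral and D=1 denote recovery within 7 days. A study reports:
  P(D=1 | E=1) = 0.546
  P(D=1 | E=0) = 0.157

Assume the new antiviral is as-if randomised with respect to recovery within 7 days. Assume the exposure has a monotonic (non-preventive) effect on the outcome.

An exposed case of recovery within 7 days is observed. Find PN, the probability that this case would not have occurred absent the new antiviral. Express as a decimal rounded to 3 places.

Let p₁ = 0.546, p₀ = 0.157.
Under exogeneity and monotonicity, PN = (p₁ − p₀) / p₁.
PN = (0.546 − 0.157) / 0.546 = 0.389 / 0.546 ≈ 0.7125

PN ≈ 0.712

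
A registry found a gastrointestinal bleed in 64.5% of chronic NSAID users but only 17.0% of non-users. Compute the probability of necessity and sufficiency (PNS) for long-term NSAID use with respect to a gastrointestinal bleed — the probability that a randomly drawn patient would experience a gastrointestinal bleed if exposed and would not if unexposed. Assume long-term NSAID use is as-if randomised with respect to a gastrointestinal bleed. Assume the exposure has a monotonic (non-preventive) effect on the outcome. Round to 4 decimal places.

p₁ = 0.645, p₀ = 0.17.
Under exogeneity and monotonicity, PNS = p₁ − p₀.
PNS = 0.645 − 0.17 = 0.475

PNS ≈ 0.4750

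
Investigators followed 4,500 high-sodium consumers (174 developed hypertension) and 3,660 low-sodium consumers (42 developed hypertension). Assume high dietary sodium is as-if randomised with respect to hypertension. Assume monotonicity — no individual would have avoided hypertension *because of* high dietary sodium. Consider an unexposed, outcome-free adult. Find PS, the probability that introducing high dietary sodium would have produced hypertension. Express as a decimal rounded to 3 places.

PS ≈ 0.028

p₁ = P(outcome | exposed) = 174/4500 = 0.038667
p₀ = P(outcome | unexposed) = 42/3660 = 0.011475
Under exogeneity and monotonicity, PS = (p₁ − p₀) / (1 − p₀).
PS = (0.038667 − 0.011475) / (1 − 0.011475) = 0.027191 / 0.98852 ≈ 0.0275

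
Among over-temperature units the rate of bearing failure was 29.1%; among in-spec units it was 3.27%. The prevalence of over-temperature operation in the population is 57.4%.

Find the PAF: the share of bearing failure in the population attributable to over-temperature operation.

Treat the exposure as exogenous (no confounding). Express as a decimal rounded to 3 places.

PAF ≈ 0.819

p₁ = 0.291, p₀ = 0.0327.
Overall risk P(Y=1) = π·p₁ + (1−π)·p₀ = 0.574×0.291 + 0.426×0.0327 = 0.18096.
Under exogeneity, PAF = [P(Y=1) − p₀] / P(Y=1).
PAF = (0.18096 − 0.0327) / 0.18096 ≈ 0.8193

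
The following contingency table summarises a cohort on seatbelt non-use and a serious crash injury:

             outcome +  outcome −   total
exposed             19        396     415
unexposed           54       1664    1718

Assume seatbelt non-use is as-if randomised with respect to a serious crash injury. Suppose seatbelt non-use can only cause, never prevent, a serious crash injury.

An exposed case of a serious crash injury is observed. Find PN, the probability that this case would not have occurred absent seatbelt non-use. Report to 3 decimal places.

p₁ = P(outcome | exposed) = 19/415 = 0.045783
p₀ = P(outcome | unexposed) = 54/1718 = 0.031432
Under exogeneity and monotonicity, PN = (p₁ − p₀)/p₁.
PN = (0.045783 − 0.031432) / 0.045783 ≈ 0.3135

PN ≈ 0.313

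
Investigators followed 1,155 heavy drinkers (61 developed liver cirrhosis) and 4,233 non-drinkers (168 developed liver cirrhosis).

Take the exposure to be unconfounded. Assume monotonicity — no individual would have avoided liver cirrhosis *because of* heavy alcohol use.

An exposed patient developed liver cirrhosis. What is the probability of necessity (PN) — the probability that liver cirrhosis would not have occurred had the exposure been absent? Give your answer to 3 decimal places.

PN ≈ 0.249

p₁ = P(outcome | exposed) = 61/1155 = 0.052814
p₀ = P(outcome | unexposed) = 168/4233 = 0.039688
Under exogeneity and monotonicity, PN = (p₁ − p₀) / p₁.
PN = (0.052814 − 0.039688) / 0.052814 = 0.013126 / 0.052814 ≈ 0.2485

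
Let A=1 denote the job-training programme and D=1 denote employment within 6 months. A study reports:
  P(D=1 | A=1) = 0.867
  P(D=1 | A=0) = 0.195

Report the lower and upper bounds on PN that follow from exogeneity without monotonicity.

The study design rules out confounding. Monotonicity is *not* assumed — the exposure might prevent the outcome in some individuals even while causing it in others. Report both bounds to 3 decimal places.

Let p₁ = 0.867, p₀ = 0.195.
Under exogeneity alone the bounds on PN are max{0,(p₁−p₀)/p₁} ≤ PN ≤ min{1,(1−p₀)/p₁}.
  lower = (p₁ − p₀)/p₁ = 0.672 / 0.867 ≈ 0.7751
  upper = min{1, (1 − p₀)/p₁} = 0.805 / 0.867 ≈ 0.9285

0.775 ≤ PN ≤ 0.928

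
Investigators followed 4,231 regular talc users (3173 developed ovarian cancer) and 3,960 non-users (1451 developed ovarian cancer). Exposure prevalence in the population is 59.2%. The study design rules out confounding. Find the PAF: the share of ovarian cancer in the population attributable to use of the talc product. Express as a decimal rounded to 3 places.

PAF ≈ 0.383

p₁ = P(outcome | exposed) = 3173/4231 = 0.74994
p₀ = P(outcome | unexposed) = 1451/3960 = 0.36641
Overall risk P(Y=1) = π·p₁ + (1−π)·p₀ = 0.592×0.74994 + 0.408×0.36641 = 0.59346.
Under exogeneity, PAF = [P(Y=1) − p₀] / P(Y=1).
PAF = (0.59346 − 0.36641) / 0.59346 ≈ 0.3826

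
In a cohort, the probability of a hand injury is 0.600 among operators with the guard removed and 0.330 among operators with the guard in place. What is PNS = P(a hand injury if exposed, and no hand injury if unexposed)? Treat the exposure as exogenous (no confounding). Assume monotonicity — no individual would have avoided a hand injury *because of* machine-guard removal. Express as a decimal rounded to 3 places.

Let p₁ = 0.6, p₀ = 0.33.
Under exogeneity and monotonicity, PNS = p₁ − p₀.
PNS = 0.6 − 0.33 = 0.27

PNS ≈ 0.270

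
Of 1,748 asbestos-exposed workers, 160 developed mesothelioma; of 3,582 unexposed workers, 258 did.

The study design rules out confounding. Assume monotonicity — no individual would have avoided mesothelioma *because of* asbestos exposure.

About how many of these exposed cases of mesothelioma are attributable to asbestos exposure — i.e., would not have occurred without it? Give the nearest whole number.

p₁ = P(outcome | exposed) = 160/1748 = 0.091533
p₀ = P(outcome | unexposed) = 258/3582 = 0.072027
PN = (p₁ − p₀)/p₁ = (0.091533 − 0.072027) / 0.091533 ≈ 0.21311.
Attributable cases ≈ PN × (exposed cases) = 0.21311 × 160 ≈ 34.10.

about 34 cases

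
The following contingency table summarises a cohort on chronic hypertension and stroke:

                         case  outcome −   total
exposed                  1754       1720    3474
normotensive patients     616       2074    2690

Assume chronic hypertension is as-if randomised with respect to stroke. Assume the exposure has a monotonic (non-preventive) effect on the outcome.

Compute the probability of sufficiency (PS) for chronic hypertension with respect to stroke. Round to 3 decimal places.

PS ≈ 0.358

p₁ = P(outcome | exposed) = 1754/3474 = 0.50489
p₀ = P(outcome | unexposed) = 616/2690 = 0.229
Under exogeneity and monotonicity, PS = (p₁ − p₀) / (1 − p₀).
PS = (0.50489 − 0.229) / (1 − 0.229) = 0.2759 / 0.771 ≈ 0.3578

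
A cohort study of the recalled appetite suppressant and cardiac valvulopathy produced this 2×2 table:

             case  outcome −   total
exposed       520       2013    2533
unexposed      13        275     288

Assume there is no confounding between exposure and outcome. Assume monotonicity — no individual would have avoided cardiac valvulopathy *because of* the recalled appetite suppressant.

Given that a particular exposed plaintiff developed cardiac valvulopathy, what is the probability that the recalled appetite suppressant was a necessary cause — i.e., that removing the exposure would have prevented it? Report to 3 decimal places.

p₁ = P(outcome | exposed) = 520/2533 = 0.20529
p₀ = P(outcome | unexposed) = 13/288 = 0.045139
Under exogeneity and monotonicity, PN = (p₁ − p₀) / p₁.
PN = (0.20529 − 0.045139) / 0.20529 = 0.16015 / 0.20529 ≈ 0.7801

PN ≈ 0.780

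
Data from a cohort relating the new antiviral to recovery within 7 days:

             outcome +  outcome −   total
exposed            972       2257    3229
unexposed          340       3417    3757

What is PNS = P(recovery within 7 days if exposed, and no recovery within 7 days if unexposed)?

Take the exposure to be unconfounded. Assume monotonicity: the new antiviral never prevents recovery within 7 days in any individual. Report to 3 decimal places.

p₁ = P(outcome | exposed) = 972/3229 = 0.30102
p₀ = P(outcome | unexposed) = 340/3757 = 0.090498
Under exogeneity and monotonicity, PNS = p₁ − p₀.
PNS = 0.30102 − 0.090498 = 0.21052

PNS ≈ 0.211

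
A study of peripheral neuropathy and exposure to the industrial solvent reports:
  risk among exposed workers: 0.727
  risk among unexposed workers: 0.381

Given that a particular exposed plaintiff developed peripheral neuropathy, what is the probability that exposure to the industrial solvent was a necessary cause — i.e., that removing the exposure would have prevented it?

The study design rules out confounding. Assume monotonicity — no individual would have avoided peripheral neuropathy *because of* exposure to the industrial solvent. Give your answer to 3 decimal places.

Let p₁ = 0.727, p₀ = 0.381.
Under exogeneity and monotonicity, PN = (p₁ − p₀) / p₁.
PN = (0.727 − 0.381) / 0.727 = 0.346 / 0.727 ≈ 0.4759

PN ≈ 0.476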